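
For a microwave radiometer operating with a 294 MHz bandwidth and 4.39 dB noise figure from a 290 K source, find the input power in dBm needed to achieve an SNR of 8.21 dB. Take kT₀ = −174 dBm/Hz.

−76.7 dBm

Sensitivity = −174 + 10 log₁₀(B) + NF + SNR_min
= −174 + 84.68 + 4.39 + 8.21
= −76.72 dBm → −76.7 dBm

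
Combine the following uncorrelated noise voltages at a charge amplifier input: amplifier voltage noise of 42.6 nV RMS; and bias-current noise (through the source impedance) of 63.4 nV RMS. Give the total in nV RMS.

76.4 nV

Uncorrelated sources add in power (mean-square): V_tot = √(ΣV_i²)
V_tot = √[(4.26×10⁻⁸)² + (6.34×10⁻⁸)²] = 7.64×10⁻⁸ V = 76.4 nV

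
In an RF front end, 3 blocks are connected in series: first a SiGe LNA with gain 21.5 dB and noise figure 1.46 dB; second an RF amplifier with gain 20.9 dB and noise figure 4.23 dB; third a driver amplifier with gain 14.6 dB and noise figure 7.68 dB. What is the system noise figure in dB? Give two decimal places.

1.50 dB

Convert to linear (a loss of L dB is a gain of −L dB): F_i = 10^(NF_i/10), G_i = 10^(G_i,dB/10)
  Stage 1: F_1 = 10^(1.46/10) = 1.400, G_1 = 10^(21.5/10) = 141.3
  Stage 2: F_2 = 10^(4.23/10) = 2.649, G_2 = 10^(20.9/10) = 123.0
  Stage 3: F_3 = 10^(7.68/10) = 5.861, G_3 = 10^(14.6/10) = 28.84
Friis cascade:
  F = 1.400 + (2.649 − 1)/141.3 + (5.861 − 1)/1.738×10⁴ = 1.412
NF = 10 log₁₀(1.412) = 1.50 dB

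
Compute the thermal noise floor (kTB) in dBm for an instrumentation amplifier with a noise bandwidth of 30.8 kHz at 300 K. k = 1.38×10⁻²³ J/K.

P_n = kTB = 1.38×10⁻²³ × 300 × 3.08×10⁴ = 1.28×10⁻¹⁶ W
In dBm: 10 log₁₀(1.28×10⁻¹⁶ / 10⁻³) = −128.9 dBm

−128.9 dBm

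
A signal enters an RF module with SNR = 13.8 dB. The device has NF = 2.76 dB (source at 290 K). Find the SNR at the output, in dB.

By definition F = SNR_in/SNR_out, so in dB: SNR_out = SNR_in − NF
SNR_out = 13.8 − 2.76 = 11.04 dB

11.04 dB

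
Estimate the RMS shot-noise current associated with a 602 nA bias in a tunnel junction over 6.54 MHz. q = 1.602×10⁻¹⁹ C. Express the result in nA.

I_n = √(2qI·B)
2qI·B = 2 × 1.602×10⁻¹⁹ × 6.02×10⁻⁷ × 6.54×10⁶ = 1.26×10⁻¹⁸ A²
I_n = √(1.26×10⁻¹⁸) = 1.12×10⁻⁹ A = 1.12 nA

1.12 nA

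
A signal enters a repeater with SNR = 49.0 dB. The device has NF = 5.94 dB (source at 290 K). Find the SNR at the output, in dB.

By definition F = SNR_in/SNR_out, so in dB: SNR_out = SNR_in − NF
SNR_out = 49.0 − 5.94 = 43.06 dB

43.06 dB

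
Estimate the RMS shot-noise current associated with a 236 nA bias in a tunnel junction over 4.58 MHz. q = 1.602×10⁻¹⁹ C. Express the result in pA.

588 pA

I_n = √(2qI·B)
2qI·B = 2 × 1.602×10⁻¹⁹ × 2.36×10⁻⁷ × 4.58×10⁶ = 3.46×10⁻¹⁹ A²
I_n = √(3.46×10⁻¹⁹) = 5.88×10⁻¹⁰ A = 588 pA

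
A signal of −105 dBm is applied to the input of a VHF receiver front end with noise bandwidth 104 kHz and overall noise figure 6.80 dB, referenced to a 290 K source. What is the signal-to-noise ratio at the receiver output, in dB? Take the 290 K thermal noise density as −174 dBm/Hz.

Noise floor: N = −174 + 10 log₁₀(B) + NF
10 log₁₀(1.04×10⁵) = 50.17 dB
N = −174 + 50.17 + 6.80 = −117.03 dBm
SNR = P_sig − N = −105 − (−117.03) = 12.03 dB → 12.0 dB

12.0 dB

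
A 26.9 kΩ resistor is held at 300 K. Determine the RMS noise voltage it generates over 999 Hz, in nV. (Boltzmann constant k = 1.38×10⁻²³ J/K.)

667 nV

V_n = √(4kTRB)
4kTRB = 4 × 1.38×10⁻²³ × 300 × 2.69×10⁴ × 9.99×10² = 4.45×10⁻¹³ V²
V_n = √(4.45×10⁻¹³) = 6.67×10⁻⁷ V = 667 nV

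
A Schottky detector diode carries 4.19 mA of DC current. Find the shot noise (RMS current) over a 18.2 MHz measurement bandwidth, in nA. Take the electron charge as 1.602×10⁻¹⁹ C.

156 nA

I_n = √(2qI·B)
2qI·B = 2 × 1.602×10⁻¹⁹ × 4.19×10⁻³ × 1.82×10⁷ = 2.44×10⁻¹⁴ A²
I_n = √(2.44×10⁻¹⁴) = 1.56×10⁻⁷ A = 156 nA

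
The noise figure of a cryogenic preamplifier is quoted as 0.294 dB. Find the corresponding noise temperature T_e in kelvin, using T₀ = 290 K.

20.3 K

F = 10^(0.294/10) = 1.07004
T_e = (F − 1)·T₀ = (1.07004 − 1) × 290 = 20.3 K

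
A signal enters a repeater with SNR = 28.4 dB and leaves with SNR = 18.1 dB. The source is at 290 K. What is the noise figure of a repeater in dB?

10.3 dB

NF (dB) = SNR_in(dB) − SNR_out(dB) when the source is at T₀
NF = 28.4 − 18.1 = 10.3 dB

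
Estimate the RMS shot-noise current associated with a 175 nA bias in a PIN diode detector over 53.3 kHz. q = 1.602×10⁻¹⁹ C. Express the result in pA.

54.7 pA

I_n = √(2qI·B)
2qI·B = 2 × 1.602×10⁻¹⁹ × 1.75×10⁻⁷ × 5.33×10⁴ = 2.99×10⁻²¹ A²
I_n = √(2.99×10⁻²¹) = 5.47×10⁻¹¹ A = 54.7 pA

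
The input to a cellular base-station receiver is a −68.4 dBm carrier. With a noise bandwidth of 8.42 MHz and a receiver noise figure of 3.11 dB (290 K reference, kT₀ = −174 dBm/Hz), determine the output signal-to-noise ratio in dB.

33.2 dB

Noise floor: N = −174 + 10 log₁₀(B) + NF
10 log₁₀(8.42×10⁶) = 69.25 dB
N = −174 + 69.25 + 3.11 = −101.64 dBm
SNR = P_sig − N = −68.4 − (−101.64) = 33.24 dB → 33.2 dB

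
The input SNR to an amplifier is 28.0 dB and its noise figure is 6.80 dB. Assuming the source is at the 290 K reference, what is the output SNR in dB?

21.20 dB

By definition F = SNR_in/SNR_out, so in dB: SNR_out = SNR_in − NF
SNR_out = 28.0 − 6.80 = 21.20 dB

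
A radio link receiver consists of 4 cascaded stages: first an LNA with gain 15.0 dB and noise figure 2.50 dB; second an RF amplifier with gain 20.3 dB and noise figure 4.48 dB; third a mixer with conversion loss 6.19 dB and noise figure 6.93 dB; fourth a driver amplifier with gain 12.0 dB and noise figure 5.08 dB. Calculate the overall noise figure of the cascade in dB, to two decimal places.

Convert to linear (a loss of L dB is a gain of −L dB): F_i = 10^(NF_i/10), G_i = 10^(G_i,dB/10)
  Stage 1: F_1 = 10^(2.50/10) = 1.778, G_1 = 10^(15.0/10) = 31.62
  Stage 2: F_2 = 10^(4.48/10) = 2.805, G_2 = 10^(20.3/10) = 107.2
  Stage 3: F_3 = 10^(6.93/10) = 4.932, G_3 = 10^(−6.19/10) = 0.2404
  Stage 4: F_4 = 10^(5.08/10) = 3.221, G_4 = 10^(12.0/10) = 15.85
Friis cascade:
  F = 1.778 + (2.805 − 1)/31.62 + (4.932 − 1)/3388 + (3.221 − 1)/814.7 = 1.839
NF = 10 log₁₀(1.839) = 2.65 dB

2.65 dB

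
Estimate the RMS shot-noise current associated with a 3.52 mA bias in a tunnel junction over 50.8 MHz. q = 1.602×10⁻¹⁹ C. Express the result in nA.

239 nA

I_n = √(2qI·B)
2qI·B = 2 × 1.602×10⁻¹⁹ × 3.52×10⁻³ × 5.08×10⁷ = 5.73×10⁻¹⁴ A²
I_n = √(5.73×10⁻¹⁴) = 2.39×10⁻⁷ A = 239 nA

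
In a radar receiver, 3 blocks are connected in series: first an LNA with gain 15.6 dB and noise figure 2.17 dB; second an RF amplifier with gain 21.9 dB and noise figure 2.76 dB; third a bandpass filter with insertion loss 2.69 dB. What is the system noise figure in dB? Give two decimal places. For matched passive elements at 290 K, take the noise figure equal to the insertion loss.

Convert to linear (a loss of L dB is a gain of −L dB): F_i = 10^(NF_i/10), G_i = 10^(G_i,dB/10)
  Stage 1: F_1 = 10^(2.17/10) = 1.648, G_1 = 10^(15.6/10) = 36.31
  Stage 2: F_2 = 10^(2.76/10) = 1.888, G_2 = 10^(21.9/10) = 154.9
  Stage 3: F_3 = 10^(2.69/10) = 1.858, G_3 = 10^(−2.69/10) = 0.5383
Friis cascade:
  F = 1.648 + (1.888 − 1)/36.31 + (1.858 − 1)/5623 = 1.673
NF = 10 log₁₀(1.673) = 2.23 dB

2.23 dB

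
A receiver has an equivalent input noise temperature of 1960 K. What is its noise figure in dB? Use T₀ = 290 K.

F = 1 + T_e/T₀ = 1 + 1960/290 = 7.75862
NF = 10 log₁₀(7.75862) = 8.90 dB

8.90 dB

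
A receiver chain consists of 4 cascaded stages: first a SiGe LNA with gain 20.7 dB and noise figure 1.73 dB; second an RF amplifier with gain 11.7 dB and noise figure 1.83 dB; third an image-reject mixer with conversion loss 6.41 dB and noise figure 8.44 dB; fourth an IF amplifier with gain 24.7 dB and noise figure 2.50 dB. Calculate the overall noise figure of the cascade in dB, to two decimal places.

Convert to linear (a loss of L dB is a gain of −L dB): F_i = 10^(NF_i/10), G_i = 10^(G_i,dB/10)
  Stage 1: F_1 = 10^(1.73/10) = 1.489, G_1 = 10^(20.7/10) = 117.5
  Stage 2: F_2 = 10^(1.83/10) = 1.524, G_2 = 10^(11.7/10) = 14.79
  Stage 3: F_3 = 10^(8.44/10) = 6.982, G_3 = 10^(−6.41/10) = 0.2286
  Stage 4: F_4 = 10^(2.50/10) = 1.778, G_4 = 10^(24.7/10) = 295.1
Friis cascade:
  F = 1.489 + (1.524 − 1)/117.5 + (6.982 − 1)/1738 + (1.778 − 1)/397.2 = 1.499
NF = 10 log₁₀(1.499) = 1.76 dB

1.76 dB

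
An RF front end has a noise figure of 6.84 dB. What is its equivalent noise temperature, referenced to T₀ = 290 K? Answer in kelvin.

F = 10^(6.84/10) = 4.83059
T_e = (F − 1)·T₀ = (4.83059 − 1) × 290 = 1111 K

1111 K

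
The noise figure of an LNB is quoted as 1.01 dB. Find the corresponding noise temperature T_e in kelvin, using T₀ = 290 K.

F = 10^(1.01/10) = 1.26183
T_e = (F − 1)·T₀ = (1.26183 − 1) × 290 = 75.9 K

75.9 K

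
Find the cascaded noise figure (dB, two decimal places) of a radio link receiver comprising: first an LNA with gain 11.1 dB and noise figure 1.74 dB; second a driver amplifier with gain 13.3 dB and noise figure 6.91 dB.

Convert to linear (a loss of L dB is a gain of −L dB): F_i = 10^(NF_i/10), G_i = 10^(G_i,dB/10)
  Stage 1: F_1 = 10^(1.74/10) = 1.493, G_1 = 10^(11.1/10) = 12.88
  Stage 2: F_2 = 10^(6.91/10) = 4.909, G_2 = 10^(13.3/10) = 21.38
Friis cascade:
  F = 1.493 + (4.909 − 1)/12.88 = 1.796
NF = 10 log₁₀(1.796) = 2.54 dB

2.54 dB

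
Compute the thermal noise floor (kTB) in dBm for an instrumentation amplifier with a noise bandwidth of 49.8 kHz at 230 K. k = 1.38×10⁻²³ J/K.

−128.0 dBm

P_n = kTB = 1.38×10⁻²³ × 230 × 4.98×10⁴ = 1.58×10⁻¹⁶ W
In dBm: 10 log₁₀(1.58×10⁻¹⁶ / 10⁻³) = −128.0 dBm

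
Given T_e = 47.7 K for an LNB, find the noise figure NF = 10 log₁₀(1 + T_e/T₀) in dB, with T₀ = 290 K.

F = 1 + T_e/T₀ = 1 + 47.7/290 = 1.16448
NF = 10 log₁₀(1.16448) = 0.661 dB

0.661 dB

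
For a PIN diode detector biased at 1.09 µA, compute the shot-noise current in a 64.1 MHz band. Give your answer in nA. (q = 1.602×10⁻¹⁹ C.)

I_n = √(2qI·B)
2qI·B = 2 × 1.602×10⁻¹⁹ × 1.09×10⁻⁶ × 6.41×10⁷ = 2.24×10⁻¹⁷ A²
I_n = √(2.24×10⁻¹⁷) = 4.73×10⁻⁹ A = 4.73 nA

4.73 nA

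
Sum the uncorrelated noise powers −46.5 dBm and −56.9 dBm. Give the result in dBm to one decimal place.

Convert to linear, add, convert back:
P₁ = 2.24×10⁻⁸ W, P₂ = 2.04×10⁻⁹ W
P_tot = 2.44×10⁻⁸ W → 10 log₁₀(P_tot / 10⁻³) = −46.1 dBm

−46.1 dBm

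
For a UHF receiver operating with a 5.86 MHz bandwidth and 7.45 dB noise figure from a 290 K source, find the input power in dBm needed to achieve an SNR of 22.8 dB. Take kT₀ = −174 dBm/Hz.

−76.1 dBm

Sensitivity = −174 + 10 log₁₀(B) + NF + SNR_min
= −174 + 67.68 + 7.45 + 22.8
= −76.07 dBm → −76.1 dBm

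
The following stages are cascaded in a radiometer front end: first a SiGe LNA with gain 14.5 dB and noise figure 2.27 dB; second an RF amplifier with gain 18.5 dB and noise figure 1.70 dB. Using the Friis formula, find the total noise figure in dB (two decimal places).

2.31 dB

Convert to linear (a loss of L dB is a gain of −L dB): F_i = 10^(NF_i/10), G_i = 10^(G_i,dB/10)
  Stage 1: F_1 = 10^(2.27/10) = 1.687, G_1 = 10^(14.5/10) = 28.18
  Stage 2: F_2 = 10^(1.70/10) = 1.479, G_2 = 10^(18.5/10) = 70.79
Friis cascade:
  F = 1.687 + (1.479 − 1)/28.18 = 1.704
NF = 10 log₁₀(1.704) = 2.31 dB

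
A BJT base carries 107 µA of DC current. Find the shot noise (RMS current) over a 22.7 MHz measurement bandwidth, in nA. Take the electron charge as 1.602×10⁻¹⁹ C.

27.9 nA

I_n = √(2qI·B)
2qI·B = 2 × 1.602×10⁻¹⁹ × 1.07×10⁻⁴ × 2.27×10⁷ = 7.78×10⁻¹⁶ A²
I_n = √(7.78×10⁻¹⁶) = 2.79×10⁻⁸ A = 27.9 nA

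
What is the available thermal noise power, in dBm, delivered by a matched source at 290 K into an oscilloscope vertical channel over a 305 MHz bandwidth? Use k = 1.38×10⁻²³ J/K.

−89.1 dBm

P_n = kTB = 1.38×10⁻²³ × 290 × 3.05×10⁸ = 1.22×10⁻¹² W
In dBm: 10 log₁₀(1.22×10⁻¹² / 10⁻³) = −89.1 dBm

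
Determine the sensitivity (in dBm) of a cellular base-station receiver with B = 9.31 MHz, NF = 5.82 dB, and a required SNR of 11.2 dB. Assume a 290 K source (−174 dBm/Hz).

−87.3 dBm

Sensitivity = −174 + 10 log₁₀(B) + NF + SNR_min
= −174 + 69.69 + 5.82 + 11.2
= −87.29 dBm → −87.3 dBm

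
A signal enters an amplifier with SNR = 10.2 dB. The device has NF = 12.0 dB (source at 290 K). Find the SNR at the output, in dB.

By definition F = SNR_in/SNR_out, so in dB: SNR_out = SNR_in − NF
SNR_out = 10.2 − 12.0 = −1.8 dB

−1.8 dB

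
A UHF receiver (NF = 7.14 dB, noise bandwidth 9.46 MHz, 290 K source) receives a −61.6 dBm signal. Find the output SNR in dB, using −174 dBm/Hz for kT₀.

35.5 dB

Noise floor: N = −174 + 10 log₁₀(B) + NF
10 log₁₀(9.46×10⁶) = 69.76 dB
N = −174 + 69.76 + 7.14 = −97.10 dBm
SNR = P_sig − N = −61.6 − (−97.10) = 35.50 dB → 35.5 dB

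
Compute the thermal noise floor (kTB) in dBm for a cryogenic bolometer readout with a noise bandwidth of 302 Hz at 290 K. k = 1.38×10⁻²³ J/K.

P_n = kTB = 1.38×10⁻²³ × 290 × 3.02×10² = 1.21×10⁻¹⁸ W
In dBm: 10 log₁₀(1.21×10⁻¹⁸ / 10⁻³) = −149.2 dBm

−149.2 dBm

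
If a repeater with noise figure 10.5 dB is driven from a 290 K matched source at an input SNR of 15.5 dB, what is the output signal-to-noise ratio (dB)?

By definition F = SNR_in/SNR_out, so in dB: SNR_out = SNR_in − NF
SNR_out = 15.5 − 10.5 = 5.0 dB

5.0 dB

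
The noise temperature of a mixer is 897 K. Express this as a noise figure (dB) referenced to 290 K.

F = 1 + T_e/T₀ = 1 + 897/290 = 4.0931
NF = 10 log₁₀(4.0931) = 6.12 dB

6.12 dB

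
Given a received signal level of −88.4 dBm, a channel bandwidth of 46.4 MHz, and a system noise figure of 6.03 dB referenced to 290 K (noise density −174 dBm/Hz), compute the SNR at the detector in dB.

Noise floor: N = −174 + 10 log₁₀(B) + NF
10 log₁₀(4.64×10⁷) = 76.67 dB
N = −174 + 76.67 + 6.03 = −91.30 dBm
SNR = P_sig − N = −88.4 − (−91.30) = 2.90 dB → 2.9 dB

2.9 dB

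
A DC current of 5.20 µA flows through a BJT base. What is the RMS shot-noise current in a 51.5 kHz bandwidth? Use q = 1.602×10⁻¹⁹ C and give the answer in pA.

I_n = √(2qI·B)
2qI·B = 2 × 1.602×10⁻¹⁹ × 5.20×10⁻⁶ × 5.15×10⁴ = 8.58×10⁻²⁰ A²
I_n = √(8.58×10⁻²⁰) = 2.93×10⁻¹⁰ A = 293 pA

293 pA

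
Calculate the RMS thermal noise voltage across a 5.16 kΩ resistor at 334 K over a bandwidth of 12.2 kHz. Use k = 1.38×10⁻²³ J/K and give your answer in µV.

1.08 µV

V_n = √(4kTRB)
4kTRB = 4 × 1.38×10⁻²³ × 334 × 5.16×10³ × 1.22×10⁴ = 1.16×10⁻¹² V²
V_n = √(1.16×10⁻¹²) = 1.08×10⁻⁶ V = 1.08 µV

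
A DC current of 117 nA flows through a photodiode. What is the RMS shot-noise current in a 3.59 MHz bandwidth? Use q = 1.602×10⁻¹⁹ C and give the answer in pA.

I_n = √(2qI·B)
2qI·B = 2 × 1.602×10⁻¹⁹ × 1.17×10⁻⁷ × 3.59×10⁶ = 1.35×10⁻¹⁹ A²
I_n = √(1.35×10⁻¹⁹) = 3.67×10⁻¹⁰ A = 367 pA

367 pA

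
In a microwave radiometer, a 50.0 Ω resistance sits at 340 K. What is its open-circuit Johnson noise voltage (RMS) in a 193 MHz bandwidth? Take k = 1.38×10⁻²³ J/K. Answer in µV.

V_n = √(4kTRB)
4kTRB = 4 × 1.38×10⁻²³ × 340 × 5.00×10¹ × 1.93×10⁸ = 1.81×10⁻¹⁰ V²
V_n = √(1.81×10⁻¹⁰) = 1.35×10⁻⁵ V = 13.5 µV

13.5 µV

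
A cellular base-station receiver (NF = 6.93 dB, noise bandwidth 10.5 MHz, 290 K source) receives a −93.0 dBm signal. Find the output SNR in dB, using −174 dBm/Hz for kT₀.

Noise floor: N = −174 + 10 log₁₀(B) + NF
10 log₁₀(1.05×10⁷) = 70.21 dB
N = −174 + 70.21 + 6.93 = −96.86 dBm
SNR = P_sig − N = −93.0 − (−96.86) = 3.86 dB → 3.9 dB

3.9 dB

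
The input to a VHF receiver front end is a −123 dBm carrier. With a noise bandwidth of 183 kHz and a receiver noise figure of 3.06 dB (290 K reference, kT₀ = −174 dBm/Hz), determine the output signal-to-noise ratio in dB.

Noise floor: N = −174 + 10 log₁₀(B) + NF
10 log₁₀(1.83×10⁵) = 52.62 dB
N = −174 + 52.62 + 3.06 = −118.32 dBm
SNR = P_sig − N = −123 − (−118.32) = −4.68 dB → −4.7 dB

−4.7 dB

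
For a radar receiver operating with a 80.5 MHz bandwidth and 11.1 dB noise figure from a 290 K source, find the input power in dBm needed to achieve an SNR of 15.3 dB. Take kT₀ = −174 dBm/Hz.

Sensitivity = −174 + 10 log₁₀(B) + NF + SNR_min
= −174 + 79.06 + 11.1 + 15.3
= −68.54 dBm → −68.5 dBm

−68.5 dBm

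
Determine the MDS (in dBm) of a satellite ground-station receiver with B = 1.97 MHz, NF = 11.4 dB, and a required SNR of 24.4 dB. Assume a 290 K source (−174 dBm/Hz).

Sensitivity = −174 + 10 log₁₀(B) + NF + SNR_min
= −174 + 62.94 + 11.4 + 24.4
= −75.26 dBm → −75.3 dBm

−75.3 dBm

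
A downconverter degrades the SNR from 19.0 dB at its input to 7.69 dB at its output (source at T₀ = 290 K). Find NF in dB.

11.31 dB

NF (dB) = SNR_in(dB) − SNR_out(dB) when the source is at T₀
NF = 19.0 − 7.69 = 11.31 dB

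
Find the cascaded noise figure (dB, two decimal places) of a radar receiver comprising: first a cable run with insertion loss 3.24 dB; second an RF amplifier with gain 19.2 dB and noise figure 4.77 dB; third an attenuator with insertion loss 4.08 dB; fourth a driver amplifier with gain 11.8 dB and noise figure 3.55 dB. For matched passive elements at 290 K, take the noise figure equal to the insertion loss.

8.09 dB

Convert to linear (a loss of L dB is a gain of −L dB): F_i = 10^(NF_i/10), G_i = 10^(G_i,dB/10)
  Stage 1: F_1 = 10^(3.24/10) = 2.109, G_1 = 10^(−3.24/10) = 0.4742
  Stage 2: F_2 = 10^(4.77/10) = 2.999, G_2 = 10^(19.2/10) = 83.18
  Stage 3: F_3 = 10^(4.08/10) = 2.559, G_3 = 10^(−4.08/10) = 0.3908
  Stage 4: F_4 = 10^(3.55/10) = 2.265, G_4 = 10^(11.8/10) = 15.14
Friis cascade:
  F = 2.109 + (2.999 − 1)/0.4742 + (2.559 − 1)/39.45 + (2.265 − 1)/15.42 = 6.446
NF = 10 log₁₀(6.446) = 8.09 dB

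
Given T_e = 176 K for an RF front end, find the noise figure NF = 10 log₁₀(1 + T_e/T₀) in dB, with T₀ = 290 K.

F = 1 + T_e/T₀ = 1 + 176/290 = 1.6069
NF = 10 log₁₀(1.6069) = 2.06 dB

2.06 dB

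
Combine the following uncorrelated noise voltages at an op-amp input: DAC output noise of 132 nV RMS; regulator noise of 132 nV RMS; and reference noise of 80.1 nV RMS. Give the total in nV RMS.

Uncorrelated sources add in power (mean-square): V_tot = √(ΣV_i²)
V_tot = √[(1.32×10⁻⁷)² + (1.32×10⁻⁷)² + (8.01×10⁻⁸)²] = 2.03×10⁻⁷ V = 203 nV

203 nV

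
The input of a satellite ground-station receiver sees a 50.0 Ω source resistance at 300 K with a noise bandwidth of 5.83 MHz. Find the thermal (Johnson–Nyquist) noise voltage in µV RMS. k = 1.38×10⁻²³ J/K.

V_n = √(4kTRB)
4kTRB = 4 × 1.38×10⁻²³ × 300 × 5.00×10¹ × 5.83×10⁶ = 4.83×10⁻¹² V²
V_n = √(4.83×10⁻¹²) = 2.20×10⁻⁶ V = 2.20 µV

2.20 µV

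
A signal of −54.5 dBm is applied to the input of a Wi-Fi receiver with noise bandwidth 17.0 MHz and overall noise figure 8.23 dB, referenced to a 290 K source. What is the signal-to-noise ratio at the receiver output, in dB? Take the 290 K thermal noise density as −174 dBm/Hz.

39.0 dB

Noise floor: N = −174 + 10 log₁₀(B) + NF
10 log₁₀(1.70×10⁷) = 72.3 dB
N = −174 + 72.3 + 8.23 = −93.47 dBm
SNR = P_sig − N = −54.5 − (−93.47) = 38.97 dB → 39.0 dB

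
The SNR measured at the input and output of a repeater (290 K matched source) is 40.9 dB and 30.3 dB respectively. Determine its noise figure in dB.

NF (dB) = SNR_in(dB) − SNR_out(dB) when the source is at T₀
NF = 40.9 − 30.3 = 10.6 dB

10.6 dB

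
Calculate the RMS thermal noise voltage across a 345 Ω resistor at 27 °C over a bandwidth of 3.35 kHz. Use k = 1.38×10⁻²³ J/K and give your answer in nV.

T = 27 °C + 273.15 = 300.15 K
V_n = √(4kTRB)
4kTRB = 4 × 1.38×10⁻²³ × 300.15 × 3.45×10² × 3.35×10³ = 1.91×10⁻¹⁴ V²
V_n = √(1.91×10⁻¹⁴) = 1.38×10⁻⁷ V = 138 nV

138 nV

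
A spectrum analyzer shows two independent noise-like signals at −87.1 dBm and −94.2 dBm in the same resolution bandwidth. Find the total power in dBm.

−86.3 dBm

Convert to linear, add, convert back:
P₁ = 1.95×10⁻¹² W, P₂ = 3.80×10⁻¹³ W
P_tot = 2.33×10⁻¹² W → 10 log₁₀(P_tot / 10⁻³) = −86.3 dBm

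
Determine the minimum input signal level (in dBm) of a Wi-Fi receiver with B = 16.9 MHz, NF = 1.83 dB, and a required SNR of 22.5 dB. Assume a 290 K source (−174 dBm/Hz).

−77.4 dBm

Sensitivity = −174 + 10 log₁₀(B) + NF + SNR_min
= −174 + 72.28 + 1.83 + 22.5
= −77.39 dBm → −77.4 dBm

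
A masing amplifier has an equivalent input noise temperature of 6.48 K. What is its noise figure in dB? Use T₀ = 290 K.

0.096 dB

F = 1 + T_e/T₀ = 1 + 6.48/290 = 1.02234
NF = 10 log₁₀(1.02234) = 0.096 dB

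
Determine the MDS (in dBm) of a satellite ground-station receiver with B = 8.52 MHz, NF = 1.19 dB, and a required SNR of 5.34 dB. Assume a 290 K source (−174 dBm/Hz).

Sensitivity = −174 + 10 log₁₀(B) + NF + SNR_min
= −174 + 69.3 + 1.19 + 5.34
= −98.17 dBm → −98.2 dBm

−98.2 dBm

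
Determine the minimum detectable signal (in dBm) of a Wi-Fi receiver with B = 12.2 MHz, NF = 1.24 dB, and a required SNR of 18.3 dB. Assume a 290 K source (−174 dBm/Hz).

−83.6 dBm

Sensitivity = −174 + 10 log₁₀(B) + NF + SNR_min
= −174 + 70.86 + 1.24 + 18.3
= −83.60 dBm → −83.6 dBm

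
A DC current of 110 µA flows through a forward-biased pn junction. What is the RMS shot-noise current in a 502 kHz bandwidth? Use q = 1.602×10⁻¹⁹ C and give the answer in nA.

I_n = √(2qI·B)
2qI·B = 2 × 1.602×10⁻¹⁹ × 1.10×10⁻⁴ × 5.02×10⁵ = 1.77×10⁻¹⁷ A²
I_n = √(1.77×10⁻¹⁷) = 4.21×10⁻⁹ A = 4.21 nA

4.21 nA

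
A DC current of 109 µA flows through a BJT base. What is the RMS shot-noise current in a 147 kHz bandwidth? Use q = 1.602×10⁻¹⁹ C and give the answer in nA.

2.27 nA

I_n = √(2qI·B)
2qI·B = 2 × 1.602×10⁻¹⁹ × 1.09×10⁻⁴ × 1.47×10⁵ = 5.13×10⁻¹⁸ A²
I_n = √(5.13×10⁻¹⁸) = 2.27×10⁻⁹ A = 2.27 nA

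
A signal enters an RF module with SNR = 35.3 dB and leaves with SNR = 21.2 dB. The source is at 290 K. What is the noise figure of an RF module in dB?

NF (dB) = SNR_in(dB) − SNR_out(dB) when the source is at T₀
NF = 35.3 − 21.2 = 14.1 dB

14.1 dB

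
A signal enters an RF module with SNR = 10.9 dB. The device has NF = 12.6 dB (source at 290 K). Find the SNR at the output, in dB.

−1.7 dB

By definition F = SNR_in/SNR_out, so in dB: SNR_out = SNR_in − NF
SNR_out = 10.9 − 12.6 = −1.7 dB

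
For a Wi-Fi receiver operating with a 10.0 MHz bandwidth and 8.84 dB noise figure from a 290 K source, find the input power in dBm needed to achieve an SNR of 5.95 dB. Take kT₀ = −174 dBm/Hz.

−89.2 dBm

Sensitivity = −174 + 10 log₁₀(B) + NF + SNR_min
= −174 + 70 + 8.84 + 5.95
= −89.21 dBm → −89.2 dBm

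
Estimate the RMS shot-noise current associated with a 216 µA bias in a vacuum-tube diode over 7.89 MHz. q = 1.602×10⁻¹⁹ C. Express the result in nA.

23.4 nA

I_n = √(2qI·B)
2qI·B = 2 × 1.602×10⁻¹⁹ × 2.16×10⁻⁴ × 7.89×10⁶ = 5.46×10⁻¹⁶ A²
I_n = √(5.46×10⁻¹⁶) = 2.34×10⁻⁸ A = 23.4 nA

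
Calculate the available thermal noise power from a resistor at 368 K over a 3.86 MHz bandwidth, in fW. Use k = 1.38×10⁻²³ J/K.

P_n = kTB = 1.38×10⁻²³ × 368 × 3.86×10⁶ = 1.96×10⁻¹⁴ W = 19.6 fW

19.6 fW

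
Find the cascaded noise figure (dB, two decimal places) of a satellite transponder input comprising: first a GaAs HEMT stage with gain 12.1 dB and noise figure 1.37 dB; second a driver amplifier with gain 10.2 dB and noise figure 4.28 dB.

1.69 dB

Convert to linear (a loss of L dB is a gain of −L dB): F_i = 10^(NF_i/10), G_i = 10^(G_i,dB/10)
  Stage 1: F_1 = 10^(1.37/10) = 1.371, G_1 = 10^(12.1/10) = 16.22
  Stage 2: F_2 = 10^(4.28/10) = 2.679, G_2 = 10^(10.2/10) = 10.47
Friis cascade:
  F = 1.371 + (2.679 − 1)/16.22 = 1.474
NF = 10 log₁₀(1.474) = 1.69 dB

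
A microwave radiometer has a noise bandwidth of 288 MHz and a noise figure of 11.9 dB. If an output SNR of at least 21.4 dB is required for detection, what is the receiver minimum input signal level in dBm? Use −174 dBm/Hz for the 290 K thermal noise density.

Sensitivity = −174 + 10 log₁₀(B) + NF + SNR_min
= −174 + 84.59 + 11.9 + 21.4
= −56.11 dBm → −56.1 dBm

−56.1 dBm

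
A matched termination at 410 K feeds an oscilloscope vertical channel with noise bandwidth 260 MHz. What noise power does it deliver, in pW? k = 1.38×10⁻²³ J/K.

1.47 pW

P_n = kTB = 1.38×10⁻²³ × 410 × 2.60×10⁸ = 1.47×10⁻¹² W = 1.47 pW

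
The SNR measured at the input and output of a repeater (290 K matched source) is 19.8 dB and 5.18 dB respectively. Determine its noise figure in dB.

14.62 dB

NF (dB) = SNR_in(dB) − SNR_out(dB) when the source is at T₀
NF = 19.8 − 5.18 = 14.62 dB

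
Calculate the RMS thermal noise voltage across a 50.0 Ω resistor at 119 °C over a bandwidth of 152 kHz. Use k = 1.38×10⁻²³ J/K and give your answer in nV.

406 nV

T = 119 °C + 273.15 = 392.15 K
V_n = √(4kTRB)
4kTRB = 4 × 1.38×10⁻²³ × 392.15 × 5.00×10¹ × 1.52×10⁵ = 1.65×10⁻¹³ V²
V_n = √(1.65×10⁻¹³) = 4.06×10⁻⁷ V = 406 nV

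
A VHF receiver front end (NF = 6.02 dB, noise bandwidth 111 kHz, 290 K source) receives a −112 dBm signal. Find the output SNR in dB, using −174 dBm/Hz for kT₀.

Noise floor: N = −174 + 10 log₁₀(B) + NF
10 log₁₀(1.11×10⁵) = 50.45 dB
N = −174 + 50.45 + 6.02 = −117.53 dBm
SNR = P_sig − N = −112 − (−117.53) = 5.53 dB → 5.5 dB

5.5 dB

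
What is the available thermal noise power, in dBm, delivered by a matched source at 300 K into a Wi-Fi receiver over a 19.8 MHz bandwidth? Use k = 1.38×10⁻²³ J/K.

P_n = kTB = 1.38×10⁻²³ × 300 × 1.98×10⁷ = 8.20×10⁻¹⁴ W
In dBm: 10 log₁₀(8.20×10⁻¹⁴ / 10⁻³) = −100.9 dBm

−100.9 dBm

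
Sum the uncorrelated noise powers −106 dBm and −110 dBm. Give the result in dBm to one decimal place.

−104.5 dBm

Convert to linear, add, convert back:
P₁ = 2.51×10⁻¹⁴ W, P₂ = 1.00×10⁻¹⁴ W
P_tot = 3.51×10⁻¹⁴ W → 10 log₁₀(P_tot / 10⁻³) = −104.5 dBm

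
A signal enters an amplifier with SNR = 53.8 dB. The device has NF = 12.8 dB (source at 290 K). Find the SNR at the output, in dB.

41.0 dB

By definition F = SNR_in/SNR_out, so in dB: SNR_out = SNR_in − NF
SNR_out = 53.8 − 12.8 = 41.0 dB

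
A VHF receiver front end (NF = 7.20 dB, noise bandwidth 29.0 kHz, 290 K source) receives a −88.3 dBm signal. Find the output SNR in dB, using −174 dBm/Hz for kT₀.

33.9 dB

Noise floor: N = −174 + 10 log₁₀(B) + NF
10 log₁₀(2.90×10⁴) = 44.62 dB
N = −174 + 44.62 + 7.20 = −122.18 dBm
SNR = P_sig − N = −88.3 − (−122.18) = 33.88 dB → 33.9 dB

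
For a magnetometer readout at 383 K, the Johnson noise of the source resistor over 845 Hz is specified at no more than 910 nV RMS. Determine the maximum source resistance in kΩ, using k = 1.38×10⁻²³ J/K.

46.4 kΩ

Johnson–Nyquist: V_n = √(4kTRB) ⇒ R = V_n² / (4kTB)
4kTB = 4 × 1.38×10⁻²³ × 383 × 8.45×10² = 1.79×10⁻¹⁷
R = (9.10×10⁻⁷)² / 1.79×10⁻¹⁷ = 4.64×10⁴ Ω = 46.4 kΩ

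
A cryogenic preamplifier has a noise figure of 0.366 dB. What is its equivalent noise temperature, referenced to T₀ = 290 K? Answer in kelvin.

F = 10^(0.366/10) = 1.08793
T_e = (F − 1)·T₀ = (1.08793 − 1) × 290 = 25.5 K

25.5 K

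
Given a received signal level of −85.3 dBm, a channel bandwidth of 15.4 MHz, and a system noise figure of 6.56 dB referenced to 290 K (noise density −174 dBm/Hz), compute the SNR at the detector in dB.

10.3 dB

Noise floor: N = −174 + 10 log₁₀(B) + NF
10 log₁₀(1.54×10⁷) = 71.88 dB
N = −174 + 71.88 + 6.56 = −95.56 dBm
SNR = P_sig − N = −85.3 − (−95.56) = 10.26 dB → 10.3 dB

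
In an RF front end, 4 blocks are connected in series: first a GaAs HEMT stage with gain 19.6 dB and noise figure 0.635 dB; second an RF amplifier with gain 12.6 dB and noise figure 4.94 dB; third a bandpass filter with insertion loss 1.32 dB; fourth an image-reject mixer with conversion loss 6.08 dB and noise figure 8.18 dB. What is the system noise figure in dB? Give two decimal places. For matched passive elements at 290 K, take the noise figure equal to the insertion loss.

Convert to linear (a loss of L dB is a gain of −L dB): F_i = 10^(NF_i/10), G_i = 10^(G_i,dB/10)
  Stage 1: F_1 = 10^(0.635/10) = 1.157, G_1 = 10^(19.6/10) = 91.20
  Stage 2: F_2 = 10^(4.94/10) = 3.119, G_2 = 10^(12.6/10) = 18.20
  Stage 3: F_3 = 10^(1.32/10) = 1.355, G_3 = 10^(−1.32/10) = 0.7379
  Stage 4: F_4 = 10^(8.18/10) = 6.577, G_4 = 10^(−6.08/10) = 0.2466
Friis cascade:
  F = 1.157 + (3.119 − 1)/91.20 + (1.355 − 1)/1660 + (6.577 − 1)/1225 = 1.185
NF = 10 log₁₀(1.185) = 0.74 dB

0.74 dB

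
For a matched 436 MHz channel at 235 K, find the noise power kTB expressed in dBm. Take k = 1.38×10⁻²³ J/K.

−88.5 dBm

P_n = kTB = 1.38×10⁻²³ × 235 × 4.36×10⁸ = 1.41×10⁻¹² W
In dBm: 10 log₁₀(1.41×10⁻¹² / 10⁻³) = −88.5 dBm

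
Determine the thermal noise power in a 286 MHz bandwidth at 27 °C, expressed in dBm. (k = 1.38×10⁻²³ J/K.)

−89.3 dBm

T = 27 °C + 273.15 = 300.15 K
P_n = kTB = 1.38×10⁻²³ × 300.15 × 2.86×10⁸ = 1.18×10⁻¹² W
In dBm: 10 log₁₀(1.18×10⁻¹² / 10⁻³) = −89.3 dBm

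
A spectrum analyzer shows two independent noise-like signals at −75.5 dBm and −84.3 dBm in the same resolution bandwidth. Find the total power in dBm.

Convert to linear, add, convert back:
P₁ = 2.82×10⁻¹¹ W, P₂ = 3.72×10⁻¹² W
P_tot = 3.19×10⁻¹¹ W → 10 log₁₀(P_tot / 10⁻³) = −75.0 dBm

−75.0 dBm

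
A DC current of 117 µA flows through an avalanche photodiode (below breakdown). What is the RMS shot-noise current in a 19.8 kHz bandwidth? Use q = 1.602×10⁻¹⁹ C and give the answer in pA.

I_n = √(2qI·B)
2qI·B = 2 × 1.602×10⁻¹⁹ × 1.17×10⁻⁴ × 1.98×10⁴ = 7.42×10⁻¹⁹ A²
I_n = √(7.42×10⁻¹⁹) = 8.62×10⁻¹⁰ A = 862 pA

862 pA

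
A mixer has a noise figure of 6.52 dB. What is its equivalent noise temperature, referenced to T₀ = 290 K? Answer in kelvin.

1011 K

F = 10^(6.52/10) = 4.48745
T_e = (F − 1)·T₀ = (4.48745 − 1) × 290 = 1011 K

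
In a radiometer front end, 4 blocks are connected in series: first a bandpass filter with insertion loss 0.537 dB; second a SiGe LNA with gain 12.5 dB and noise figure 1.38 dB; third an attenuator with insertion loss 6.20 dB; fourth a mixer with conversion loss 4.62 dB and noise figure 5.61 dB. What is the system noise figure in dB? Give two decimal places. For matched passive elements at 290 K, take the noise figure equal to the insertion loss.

Convert to linear (a loss of L dB is a gain of −L dB): F_i = 10^(NF_i/10), G_i = 10^(G_i,dB/10)
  Stage 1: F_1 = 10^(0.537/10) = 1.132, G_1 = 10^(−0.537/10) = 0.8837
  Stage 2: F_2 = 10^(1.38/10) = 1.374, G_2 = 10^(12.5/10) = 17.78
  Stage 3: F_3 = 10^(6.20/10) = 4.169, G_3 = 10^(−6.20/10) = 0.2399
  Stage 4: F_4 = 10^(5.61/10) = 3.639, G_4 = 10^(−4.62/10) = 0.3451
Friis cascade:
  F = 1.132 + (1.374 − 1)/0.8837 + (4.169 − 1)/15.71 + (3.639 − 1)/3.770 = 2.457
NF = 10 log₁₀(2.457) = 3.90 dB

3.90 dB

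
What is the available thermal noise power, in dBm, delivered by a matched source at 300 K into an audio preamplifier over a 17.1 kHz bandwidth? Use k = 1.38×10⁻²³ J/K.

P_n = kTB = 1.38×10⁻²³ × 300 × 1.71×10⁴ = 7.08×10⁻¹⁷ W
In dBm: 10 log₁₀(7.08×10⁻¹⁷ / 10⁻³) = −131.5 dBm

−131.5 dBm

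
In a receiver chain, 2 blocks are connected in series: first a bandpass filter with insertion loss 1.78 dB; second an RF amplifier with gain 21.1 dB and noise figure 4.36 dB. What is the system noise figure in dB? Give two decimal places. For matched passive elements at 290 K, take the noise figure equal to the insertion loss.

Convert to linear (a loss of L dB is a gain of −L dB): F_i = 10^(NF_i/10), G_i = 10^(G_i,dB/10)
  Stage 1: F_1 = 10^(1.78/10) = 1.507, G_1 = 10^(−1.78/10) = 0.6637
  Stage 2: F_2 = 10^(4.36/10) = 2.729, G_2 = 10^(21.1/10) = 128.8
Friis cascade:
  F = 1.507 + (2.729 − 1)/0.6637 = 4.111
NF = 10 log₁₀(4.111) = 6.14 dB

6.14 dB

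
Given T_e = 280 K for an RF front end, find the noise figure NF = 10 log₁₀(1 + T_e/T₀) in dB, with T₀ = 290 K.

2.93 dB

F = 1 + T_e/T₀ = 1 + 280/290 = 1.96552
NF = 10 log₁₀(1.96552) = 2.93 dB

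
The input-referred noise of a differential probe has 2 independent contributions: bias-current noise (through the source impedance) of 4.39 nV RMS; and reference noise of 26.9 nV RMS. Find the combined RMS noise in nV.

Uncorrelated sources add in power (mean-square): V_tot = √(ΣV_i²)
V_tot = √[(4.39×10⁻⁹)² + (2.69×10⁻⁸)²] = 2.73×10⁻⁸ V = 27.3 nV

27.3 nV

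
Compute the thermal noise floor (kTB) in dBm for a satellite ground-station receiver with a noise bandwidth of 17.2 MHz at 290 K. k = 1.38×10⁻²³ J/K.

−101.6 dBm

P_n = kTB = 1.38×10⁻²³ × 290 × 1.72×10⁷ = 6.88×10⁻¹⁴ W
In dBm: 10 log₁₀(6.88×10⁻¹⁴ / 10⁻³) = −101.6 dBm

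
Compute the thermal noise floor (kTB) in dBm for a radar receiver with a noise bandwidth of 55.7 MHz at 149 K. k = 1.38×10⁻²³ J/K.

P_n = kTB = 1.38×10⁻²³ × 149 × 5.57×10⁷ = 1.15×10⁻¹³ W
In dBm: 10 log₁₀(1.15×10⁻¹³ / 10⁻³) = −99.4 dBm

−99.4 dBm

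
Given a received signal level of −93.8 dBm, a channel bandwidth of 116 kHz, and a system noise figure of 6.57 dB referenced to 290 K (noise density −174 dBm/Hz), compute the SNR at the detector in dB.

Noise floor: N = −174 + 10 log₁₀(B) + NF
10 log₁₀(1.16×10⁵) = 50.64 dB
N = −174 + 50.64 + 6.57 = −116.79 dBm
SNR = P_sig − N = −93.8 − (−116.79) = 22.99 dB → 23.0 dB

23.0 dB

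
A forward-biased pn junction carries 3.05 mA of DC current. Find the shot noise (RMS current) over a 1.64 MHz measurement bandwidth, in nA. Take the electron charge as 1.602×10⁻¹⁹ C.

40.0 nA

I_n = √(2qI·B)
2qI·B = 2 × 1.602×10⁻¹⁹ × 3.05×10⁻³ × 1.64×10⁶ = 1.60×10⁻¹⁵ A²
I_n = √(1.60×10⁻¹⁵) = 4.00×10⁻⁸ A = 40.0 nA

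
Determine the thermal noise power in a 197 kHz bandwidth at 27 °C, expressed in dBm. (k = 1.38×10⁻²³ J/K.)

T = 27 °C + 273.15 = 300.15 K
P_n = kTB = 1.38×10⁻²³ × 300.15 × 1.97×10⁵ = 8.16×10⁻¹⁶ W
In dBm: 10 log₁₀(8.16×10⁻¹⁶ / 10⁻³) = −120.9 dBm

−120.9 dBm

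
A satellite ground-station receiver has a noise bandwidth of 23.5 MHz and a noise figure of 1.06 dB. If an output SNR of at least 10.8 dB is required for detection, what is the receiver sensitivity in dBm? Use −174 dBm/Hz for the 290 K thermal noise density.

Sensitivity = −174 + 10 log₁₀(B) + NF + SNR_min
= −174 + 73.71 + 1.06 + 10.8
= −88.43 dBm → −88.4 dBm

−88.4 dBm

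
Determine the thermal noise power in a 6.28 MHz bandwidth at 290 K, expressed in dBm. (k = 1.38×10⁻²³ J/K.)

−106.0 dBm

P_n = kTB = 1.38×10⁻²³ × 290 × 6.28×10⁶ = 2.51×10⁻¹⁴ W
In dBm: 10 log₁₀(2.51×10⁻¹⁴ / 10⁻³) = −106.0 dBm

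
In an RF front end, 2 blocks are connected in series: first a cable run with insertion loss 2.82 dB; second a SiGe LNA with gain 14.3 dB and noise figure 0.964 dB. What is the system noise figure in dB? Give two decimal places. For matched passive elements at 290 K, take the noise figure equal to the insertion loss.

3.78 dB

Convert to linear (a loss of L dB is a gain of −L dB): F_i = 10^(NF_i/10), G_i = 10^(G_i,dB/10)
  Stage 1: F_1 = 10^(2.82/10) = 1.914, G_1 = 10^(−2.82/10) = 0.5224
  Stage 2: F_2 = 10^(0.964/10) = 1.249, G_2 = 10^(14.3/10) = 26.92
Friis cascade:
  F = 1.914 + (1.249 − 1)/0.5224 = 2.390
NF = 10 log₁₀(2.390) = 3.78 dB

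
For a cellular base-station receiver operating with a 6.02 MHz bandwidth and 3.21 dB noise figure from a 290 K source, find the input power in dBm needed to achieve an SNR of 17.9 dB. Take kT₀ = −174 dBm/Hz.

Sensitivity = −174 + 10 log₁₀(B) + NF + SNR_min
= −174 + 67.8 + 3.21 + 17.9
= −85.09 dBm → −85.1 dBm

−85.1 dBm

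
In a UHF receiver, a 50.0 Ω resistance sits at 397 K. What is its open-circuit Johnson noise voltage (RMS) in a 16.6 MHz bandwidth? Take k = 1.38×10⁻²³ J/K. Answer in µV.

V_n = √(4kTRB)
4kTRB = 4 × 1.38×10⁻²³ × 397 × 5.00×10¹ × 1.66×10⁷ = 1.82×10⁻¹¹ V²
V_n = √(1.82×10⁻¹¹) = 4.26×10⁻⁶ V = 4.26 µV

4.26 µV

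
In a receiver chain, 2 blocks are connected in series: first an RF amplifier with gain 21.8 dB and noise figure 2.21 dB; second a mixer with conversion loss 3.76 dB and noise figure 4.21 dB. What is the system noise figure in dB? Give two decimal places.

Convert to linear (a loss of L dB is a gain of −L dB): F_i = 10^(NF_i/10), G_i = 10^(G_i,dB/10)
  Stage 1: F_1 = 10^(2.21/10) = 1.663, G_1 = 10^(21.8/10) = 151.4
  Stage 2: F_2 = 10^(4.21/10) = 2.636, G_2 = 10^(−3.76/10) = 0.4207
Friis cascade:
  F = 1.663 + (2.636 − 1)/151.4 = 1.674
NF = 10 log₁₀(1.674) = 2.24 dB

2.24 dB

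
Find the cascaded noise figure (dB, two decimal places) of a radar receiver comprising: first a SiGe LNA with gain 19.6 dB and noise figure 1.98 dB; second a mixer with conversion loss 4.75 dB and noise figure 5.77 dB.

2.06 dB

Convert to linear (a loss of L dB is a gain of −L dB): F_i = 10^(NF_i/10), G_i = 10^(G_i,dB/10)
  Stage 1: F_1 = 10^(1.98/10) = 1.578, G_1 = 10^(19.6/10) = 91.20
  Stage 2: F_2 = 10^(5.77/10) = 3.776, G_2 = 10^(−4.75/10) = 0.3350
Friis cascade:
  F = 1.578 + (3.776 − 1)/91.20 = 1.608
NF = 10 log₁₀(1.608) = 2.06 dB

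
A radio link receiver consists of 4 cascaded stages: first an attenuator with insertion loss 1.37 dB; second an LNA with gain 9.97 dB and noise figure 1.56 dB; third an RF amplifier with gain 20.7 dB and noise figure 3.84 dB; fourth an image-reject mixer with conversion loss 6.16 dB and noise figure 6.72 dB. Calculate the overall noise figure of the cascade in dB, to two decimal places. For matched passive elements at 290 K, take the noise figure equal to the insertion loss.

Convert to linear (a loss of L dB is a gain of −L dB): F_i = 10^(NF_i/10), G_i = 10^(G_i,dB/10)
  Stage 1: F_1 = 10^(1.37/10) = 1.371, G_1 = 10^(−1.37/10) = 0.7295
  Stage 2: F_2 = 10^(1.56/10) = 1.432, G_2 = 10^(9.97/10) = 9.931
  Stage 3: F_3 = 10^(3.84/10) = 2.421, G_3 = 10^(20.7/10) = 117.5
  Stage 4: F_4 = 10^(6.72/10) = 4.699, G_4 = 10^(−6.16/10) = 0.2421
Friis cascade:
  F = 1.371 + (1.432 − 1)/0.7295 + (2.421 − 1)/7.244 + (4.699 − 1)/851.1 = 2.164
NF = 10 log₁₀(2.164) = 3.35 dB

3.35 dB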